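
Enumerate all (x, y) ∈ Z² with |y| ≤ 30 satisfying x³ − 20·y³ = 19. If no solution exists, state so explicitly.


The equation is x³ - 20y³ = 19. For fixed y, x³ = 20·y³ + 19, so a solution requires the RHS to be a perfect cube.
Strategy: iterate y from -30 to 30, compute RHS = 20·y³ + 19, and check whether it is a (positive or negative) perfect cube.
Check small values of y:
  y = 0: RHS = 19 is not a perfect cube.
  y = 1: RHS = 39 is not a perfect cube.
  y = -1: RHS = -1 = (-1)³ ⇒ x = -1 works.
  y = 2: RHS = 179 is not a perfect cube.
  y = -2: RHS = -141 is not a perfect cube.
  y = 3: RHS = 559 is not a perfect cube.
  y = -3: RHS = -521 is not a perfect cube.
Continuing the search up to |y| = 30 finds no further solutions beyond those listed.
Collected solutions: (-1, -1).

Solutions (with |y| ≤ 30): (-1, -1).


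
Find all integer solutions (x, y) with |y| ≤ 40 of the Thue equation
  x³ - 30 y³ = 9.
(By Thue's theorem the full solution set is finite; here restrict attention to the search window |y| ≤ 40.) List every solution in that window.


The equation is x³ - 30y³ = 9. For fixed y, x³ = 30·y³ + 9, so a solution requires the RHS to be a perfect cube.
Strategy: iterate y from -40 to 40, compute RHS = 30·y³ + 9, and check whether it is a (positive or negative) perfect cube.
Check small values of y:
  y = 0: RHS = 9 is not a perfect cube.
  y = 1: RHS = 39 is not a perfect cube.
  y = -1: RHS = -21 is not a perfect cube.
  y = 2: RHS = 249 is not a perfect cube.
  y = -2: RHS = -231 is not a perfect cube.
  y = 3: RHS = 819 is not a perfect cube.
  y = -3: RHS = -801 is not a perfect cube.
Continuing the search up to |y| = 40 finds no solutions either.
No (x, y) in the scanned range satisfies the equation.

No integer solutions with |y| ≤ 40.


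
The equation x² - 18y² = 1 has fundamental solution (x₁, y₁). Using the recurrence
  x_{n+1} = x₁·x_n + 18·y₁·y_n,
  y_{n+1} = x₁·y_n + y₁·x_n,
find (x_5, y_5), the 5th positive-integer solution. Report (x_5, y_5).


Step 1: Find the fundamental solution (x₁, y₁) of x² - 18y² = 1.
  Expand √18 as a continued fraction. a₀ = ⌊√18⌋ = 4; iterate m_{k+1} = d_k·a_k − m_k, d_{k+1} = (18 − m_{k+1}²)/d_k, a_{k+1} = ⌊(a₀ + m_{k+1})/d_{k+1}⌋ (starting m₀ = 0, d₀ = 1), with convergents p_k = a_k·p_{k-1} + p_{k-2}, q_k = a_k·q_{k-1} + q_{k-2} (p₋₁ = 1, q₋₁ = 0):
  k = 0: a₀ = 4; p₀/q₀ = 4/1; p₀² − 18·q₀² = 16 − 18 = -2.
  k = 1: m = 4, d = 2, a = ⌊(4 + 4)/2⌋ = 4; p/q = (4·4 + 1)/(4·1 + 0) = 17/4; p² − 18·q² = 289 − 288 = 1.
  The first convergent with p² − 18·q² = 1 gives the fundamental solution (x₁, y₁) = (17, 4).
Step 2: Apply the recurrence (x_{n+1}, y_{n+1}) = (x₁x_n + 18y₁y_n, x₁y_n + y₁x_n) repeatedly.
  From (x_1, y_1) = (17, 4): x_2 = 17·17 + 18·4·4 = 577; y_2 = 17·4 + 4·17 = 136.
  From (x_2, y_2) = (577, 136): x_3 = 17·577 + 18·4·136 = 19601; y_3 = 17·136 + 4·577 = 4620.
  From (x_3, y_3) = (19601, 4620): x_4 = 17·19601 + 18·4·4620 = 665857; y_4 = 17·4620 + 4·19601 = 156944.
  From (x_4, y_4) = (665857, 156944): x_5 = 17·665857 + 18·4·156944 = 22619537; y_5 = 17·156944 + 4·665857 = 5331476.
Step 3: Verify x_5² - 18·y_5² = 511643454094369 - 511643454094368 = 1 (should be 1). ✓

(x_1, y_1) = (17, 4); (x_5, y_5) = (22619537, 5331476).


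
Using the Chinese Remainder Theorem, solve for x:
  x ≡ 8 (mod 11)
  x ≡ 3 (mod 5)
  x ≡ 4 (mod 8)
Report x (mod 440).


Moduli 11, 5, 8 are pairwise coprime; by CRT there is a unique solution modulo M = 11 · 5 · 8 = 440.
Solve pairwise, accumulating the modulus:
  Start with x ≡ 8 (mod 11).
  Combine with x ≡ 3 (mod 5): since gcd(11, 5) = 1, we get a unique residue mod 55.
    Write x = 8 + 11·t and substitute into x ≡ 3 (mod 5): 11·t ≡ 3 − 8 = -5 (mod 5).
    Reduce coefficients mod 5: 1·t ≡ 0 (mod 5).
    So t ≡ 0 (mod 5).
    Then x = 8 + 11·0 = 8, valid modulo lcm(11, 5) = 55: x ≡ 8 (mod 55).
  Combine with x ≡ 4 (mod 8): since gcd(55, 8) = 1, we get a unique residue mod 440.
    Write x = 8 + 55·t and substitute into x ≡ 4 (mod 8): 55·t ≡ 4 − 8 = -4 (mod 8).
    Reduce coefficients mod 8: 7·t ≡ 4 (mod 8).
    The inverse of 7 mod 8 is 7 (since 7·7 = 49 = 6·8 + 1), so t ≡ 7·4 = 28 ≡ 4 (mod 8).
    Then x = 8 + 55·4 = 228, valid modulo lcm(55, 8) = 440: x ≡ 228 (mod 440).
Verify: 228 mod 11 = 8 ✓, 228 mod 5 = 3 ✓, 228 mod 8 = 4 ✓.

x ≡ 228 (mod 440).


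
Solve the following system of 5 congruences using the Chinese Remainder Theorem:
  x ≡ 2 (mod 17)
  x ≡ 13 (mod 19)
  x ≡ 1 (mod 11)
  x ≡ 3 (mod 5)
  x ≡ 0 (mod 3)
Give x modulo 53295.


Product of moduli M = 17 · 19 · 11 · 5 · 3 = 53295.
Merge one congruence at a time:
  Start: x ≡ 2 (mod 17).
  Combine with x ≡ 13 (mod 19); new modulus lcm = 323.
    Write x = 2 + 17·t and substitute into x ≡ 13 (mod 19): 17·t ≡ 13 − 2 = 11 (mod 19).
    The inverse of 17 mod 19 is 9 (since 17·9 = 153 = 8·19 + 1), so t ≡ 9·11 = 99 ≡ 4 (mod 19).
    Then x = 2 + 17·4 = 70, valid modulo lcm(17, 19) = 323: x ≡ 70 (mod 323).
  Combine with x ≡ 1 (mod 11); new modulus lcm = 3553.
    Write x = 70 + 323·t and substitute into x ≡ 1 (mod 11): 323·t ≡ 1 − 70 = -69 (mod 11).
    Reduce coefficients mod 11: 4·t ≡ 8 (mod 11).
    The inverse of 4 mod 11 is 3 (since 4·3 = 12 = 1·11 + 1), so t ≡ 3·8 = 24 ≡ 2 (mod 11).
    Then x = 70 + 323·2 = 716, valid modulo lcm(323, 11) = 3553: x ≡ 716 (mod 3553).
  Combine with x ≡ 3 (mod 5); new modulus lcm = 17765.
    Write x = 716 + 3553·t and substitute into x ≡ 3 (mod 5): 3553·t ≡ 3 − 716 = -713 (mod 5).
    Reduce coefficients mod 5: 3·t ≡ 2 (mod 5).
    The inverse of 3 mod 5 is 2 (since 3·2 = 6 = 1·5 + 1), so t ≡ 2·2 = 4 ≡ 4 (mod 5).
    Then x = 716 + 3553·4 = 14928, valid modulo lcm(3553, 5) = 17765: x ≡ 14928 (mod 17765).
  Combine with x ≡ 0 (mod 3); new modulus lcm = 53295.
    Write x = 14928 + 17765·t and substitute into x ≡ 0 (mod 3): 17765·t ≡ 0 − 14928 = -14928 (mod 3).
    Reduce coefficients mod 3: 2·t ≡ 0 (mod 3).
    The inverse of 2 mod 3 is 2 (since 2·2 = 4 = 1·3 + 1), so t ≡ 2·0 = 0 ≡ 0 (mod 3).
    Then x = 14928 + 17765·0 = 14928, valid modulo lcm(17765, 3) = 53295: x ≡ 14928 (mod 53295).
Verify against each original: 14928 mod 17 = 2, 14928 mod 19 = 13, 14928 mod 11 = 1, 14928 mod 5 = 3, 14928 mod 3 = 0.

x ≡ 14928 (mod 53295).


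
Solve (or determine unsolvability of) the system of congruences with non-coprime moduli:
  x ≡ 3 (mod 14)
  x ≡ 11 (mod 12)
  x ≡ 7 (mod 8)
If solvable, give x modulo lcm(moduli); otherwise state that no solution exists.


Moduli 14, 12, 8 are not pairwise coprime, so CRT works modulo lcm(m_i) when all pairwise compatibility conditions hold.
Pairwise compatibility: gcd(m_i, m_j) must divide a_i - a_j for every pair.
Merge one congruence at a time:
  Start: x ≡ 3 (mod 14).
  Combine with x ≡ 11 (mod 12): gcd(14, 12) = 2; 11 - 3 = 8, which IS divisible by 2, so compatible.
    Write x = 3 + 14·t and substitute into x ≡ 11 (mod 12): 14·t ≡ 11 − 3 = 8 (mod 12).
    Divide the congruence (and modulus) by g = 2: 7·t ≡ 4 (mod 6).
    Reduce coefficients mod 6: 1·t ≡ 4 (mod 6).
    So t ≡ 4 (mod 6).
    Then x = 3 + 14·4 = 59, valid modulo lcm(14, 12) = 84: x ≡ 59 (mod 84).
  Combine with x ≡ 7 (mod 8): gcd(84, 8) = 4; 7 - 59 = -52, which IS divisible by 4, so compatible.
    Write x = 59 + 84·t and substitute into x ≡ 7 (mod 8): 84·t ≡ 7 − 59 = -52 (mod 8).
    Divide the congruence (and modulus) by g = 4: 21·t ≡ -13 (mod 2).
    Reduce coefficients mod 2: 1·t ≡ 1 (mod 2).
    So t ≡ 1 (mod 2).
    Then x = 59 + 84·1 = 143, valid modulo lcm(84, 8) = 168: x ≡ 143 (mod 168).
Verify: 143 mod 14 = 3, 143 mod 12 = 11, 143 mod 8 = 7.

x ≡ 143 (mod 168).


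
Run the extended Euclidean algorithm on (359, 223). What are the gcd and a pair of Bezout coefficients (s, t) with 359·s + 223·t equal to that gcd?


Euclidean algorithm on (359, 223) — divide until remainder is 0:
  359 = 1 · 223 + 136
  223 = 1 · 136 + 87
  136 = 1 · 87 + 49
  87 = 1 · 49 + 38
  49 = 1 · 38 + 11
  38 = 3 · 11 + 5
  11 = 2 · 5 + 1
  5 = 5 · 1 + 0
gcd(359, 223) = 1.
Track Bezout coefficients alongside the remainders: start with r₀ = 359 = a·1 + b·0 (s = 1, t = 0) and r₁ = 223 = a·0 + b·1 (s = 0, t = 1); each new remainder r_{k+1} = r_{k-1} − q_k·r_k inherits s_{k+1} = s_{k-1} − q_k·s_k, t_{k+1} = t_{k-1} − q_k·t_k, so r_k = a·s_k + b·t_k at every step:
  q = 1: r = 136, s = 1 − 1·0 = 1, t = 0 − 1·1 = -1  (check: 359·1 + 223·(-1) = 136)
  q = 1: r = 87, s = 0 − 1·1 = -1, t = 1 − 1·(-1) = 2  (check: 359·(-1) + 223·2 = 87)
  q = 1: r = 49, s = 1 − 1·(-1) = 2, t = -1 − 1·2 = -3  (check: 359·2 + 223·(-3) = 49)
  q = 1: r = 38, s = -1 − 1·2 = -3, t = 2 − 1·(-3) = 5  (check: 359·(-3) + 223·5 = 38)
  q = 1: r = 11, s = 2 − 1·(-3) = 5, t = -3 − 1·5 = -8  (check: 359·5 + 223·(-8) = 11)
  q = 3: r = 5, s = -3 − 3·5 = -18, t = 5 − 3·(-8) = 29  (check: 359·(-18) + 223·29 = 5)
  q = 2: r = 1, s = 5 − 2·(-18) = 41, t = -8 − 2·29 = -66  (check: 359·41 + 223·(-66) = 1)
The row with r = 1 (the gcd) gives the Bezout coefficients s = 41, t = -66.
Result: 359 · (41) + 223 · (-66) = 1.

gcd(359, 223) = 1; s = 41, t = -66 (check: 359·41 + 223·(-66) = 1).


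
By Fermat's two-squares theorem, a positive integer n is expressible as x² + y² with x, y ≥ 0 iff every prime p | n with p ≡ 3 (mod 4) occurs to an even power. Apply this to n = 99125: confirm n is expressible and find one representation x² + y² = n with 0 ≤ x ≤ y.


Step 1: Factor n = 99125 = 5^3 · 13 · 61.
Step 2: Check the mod-4 condition on each prime factor: 5 ≡ 1 (mod 4), exponent 3; 13 ≡ 1 (mod 4), exponent 1; 61 ≡ 1 (mod 4), exponent 1.
All primes ≡ 3 (mod 4) appear to even exponent (or don't appear), so by the two-squares theorem n IS expressible as a sum of two squares.
Step 3: Build a representation. Group n = k² · m with k = 5 and m = 5 · 13 · 61 = 3965 (a product of primes ≡ 1 (mod 4)); a representation of m scales to one of n via (k·x)² + (k·y)² = k²(x² + y²). Each prime p ≡ 1 (mod 4) is itself a sum of two squares; find a² by testing p − a² for a perfect square:
  5: 5 − 1² = 4 = 2² ⇒ 5 = 1² + 2².
  13: 13 − 1² = 12, 13 − 2² = 9 = 3² ⇒ 13 = 2² + 3².
  61: 61 − 1² = 60, 61 − 2² = 57, 61 − 3² = 52, 61 − 4² = 45, 61 − 5² = 36 = 6² ⇒ 61 = 5² + 6².
  Combine using the Brahmagupta–Fibonacci identity (a² + b²)(c² + d²) = (ac − bd)² + (ad + bc)² = (ac + bd)² + (ad − bc)²:
  5 · 13 = 65: from (1² + 2²)(2² + 3²), take (1·2 − 2·3, 1·3 + 2·2) = (2 − 6, 3 + 4) = (-4, 7); dropping signs (only squares matter) gives (4, 7); check 4² + 7² = 16 + 49 = 65 ✓.
  65 · 61 = 3965: from (4² + 7²)(5² + 6²), take (4·5 − 7·6, 4·6 + 7·5) = (20 − 42, 24 + 35) = (-22, 59); dropping signs (only squares matter) gives (22, 59); check 22² + 59² = 484 + 3481 = 3965 ✓.
  Scale by k = 5: (5·22, 5·59) = (110, 295).
Step 4: Order so x ≤ y and verify: 110² + 295² = 12100 + 87025 = 99125 = n. ✓

n = 99125 = 110² + 295² (one valid representation with x ≤ y).


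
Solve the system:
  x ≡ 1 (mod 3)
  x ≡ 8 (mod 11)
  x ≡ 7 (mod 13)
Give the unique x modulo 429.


Moduli 3, 11, 13 are pairwise coprime; by CRT there is a unique solution modulo M = 3 · 11 · 13 = 429.
Solve pairwise, accumulating the modulus:
  Start with x ≡ 1 (mod 3).
  Combine with x ≡ 8 (mod 11): since gcd(3, 11) = 1, we get a unique residue mod 33.
    Write x = 1 + 3·t and substitute into x ≡ 8 (mod 11): 3·t ≡ 8 − 1 = 7 (mod 11).
    The inverse of 3 mod 11 is 4 (since 3·4 = 12 = 1·11 + 1), so t ≡ 4·7 = 28 ≡ 6 (mod 11).
    Then x = 1 + 3·6 = 19, valid modulo lcm(3, 11) = 33: x ≡ 19 (mod 33).
  Combine with x ≡ 7 (mod 13): since gcd(33, 13) = 1, we get a unique residue mod 429.
    Write x = 19 + 33·t and substitute into x ≡ 7 (mod 13): 33·t ≡ 7 − 19 = -12 (mod 13).
    Reduce coefficients mod 13: 7·t ≡ 1 (mod 13).
    The inverse of 7 mod 13 is 2 (since 7·2 = 14 = 1·13 + 1), so t ≡ 2·1 = 2 ≡ 2 (mod 13).
    Then x = 19 + 33·2 = 85, valid modulo lcm(33, 13) = 429: x ≡ 85 (mod 429).
Verify: 85 mod 3 = 1 ✓, 85 mod 11 = 8 ✓, 85 mod 13 = 7 ✓.

x ≡ 85 (mod 429).


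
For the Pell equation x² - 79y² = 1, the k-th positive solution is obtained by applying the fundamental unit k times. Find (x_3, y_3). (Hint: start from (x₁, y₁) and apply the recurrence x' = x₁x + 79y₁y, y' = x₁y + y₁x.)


Step 1: Find the fundamental solution (x₁, y₁) of x² - 79y² = 1.
  Expand √79 as a continued fraction. a₀ = ⌊√79⌋ = 8; iterate m_{k+1} = d_k·a_k − m_k, d_{k+1} = (79 − m_{k+1}²)/d_k, a_{k+1} = ⌊(a₀ + m_{k+1})/d_{k+1}⌋ (starting m₀ = 0, d₀ = 1), with convergents p_k = a_k·p_{k-1} + p_{k-2}, q_k = a_k·q_{k-1} + q_{k-2} (p₋₁ = 1, q₋₁ = 0):
  k = 0: a₀ = 8; p₀/q₀ = 8/1; p₀² − 79·q₀² = 64 − 79 = -15.
  k = 1: m = 8, d = 15, a = ⌊(8 + 8)/15⌋ = 1; p/q = (1·8 + 1)/(1·1 + 0) = 9/1; p² − 79·q² = 81 − 79 = 2.
  k = 2: m = 7, d = 2, a = ⌊(8 + 7)/2⌋ = 7; p/q = (7·9 + 8)/(7·1 + 1) = 71/8; p² − 79·q² = 5041 − 5056 = -15.
  k = 3: m = 7, d = 15, a = ⌊(8 + 7)/15⌋ = 1; p/q = (1·71 + 9)/(1·8 + 1) = 80/9; p² − 79·q² = 6400 − 6399 = 1.
  The first convergent with p² − 79·q² = 1 gives the fundamental solution (x₁, y₁) = (80, 9).
Step 2: Apply the recurrence (x_{n+1}, y_{n+1}) = (x₁x_n + 79y₁y_n, x₁y_n + y₁x_n) repeatedly.
  From (x_1, y_1) = (80, 9): x_2 = 80·80 + 79·9·9 = 12799; y_2 = 80·9 + 9·80 = 1440.
  From (x_2, y_2) = (12799, 1440): x_3 = 80·12799 + 79·9·1440 = 2047760; y_3 = 80·1440 + 9·12799 = 230391.
Step 3: Verify x_3² - 79·y_3² = 4193321017600 - 4193321017599 = 1 (should be 1). ✓

(x_1, y_1) = (80, 9); (x_3, y_3) = (2047760, 230391).


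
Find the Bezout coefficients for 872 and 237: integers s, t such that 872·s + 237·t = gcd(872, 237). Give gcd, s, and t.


Euclidean algorithm on (872, 237) — divide until remainder is 0:
  872 = 3 · 237 + 161
  237 = 1 · 161 + 76
  161 = 2 · 76 + 9
  76 = 8 · 9 + 4
  9 = 2 · 4 + 1
  4 = 4 · 1 + 0
gcd(872, 237) = 1.
Track Bezout coefficients alongside the remainders: start with r₀ = 872 = a·1 + b·0 (s = 1, t = 0) and r₁ = 237 = a·0 + b·1 (s = 0, t = 1); each new remainder r_{k+1} = r_{k-1} − q_k·r_k inherits s_{k+1} = s_{k-1} − q_k·s_k, t_{k+1} = t_{k-1} − q_k·t_k, so r_k = a·s_k + b·t_k at every step:
  q = 3: r = 161, s = 1 − 3·0 = 1, t = 0 − 3·1 = -3  (check: 872·1 + 237·(-3) = 161)
  q = 1: r = 76, s = 0 − 1·1 = -1, t = 1 − 1·(-3) = 4  (check: 872·(-1) + 237·4 = 76)
  q = 2: r = 9, s = 1 − 2·(-1) = 3, t = -3 − 2·4 = -11  (check: 872·3 + 237·(-11) = 9)
  q = 8: r = 4, s = -1 − 8·3 = -25, t = 4 − 8·(-11) = 92  (check: 872·(-25) + 237·92 = 4)
  q = 2: r = 1, s = 3 − 2·(-25) = 53, t = -11 − 2·92 = -195  (check: 872·53 + 237·(-195) = 1)
The row with r = 1 (the gcd) gives the Bezout coefficients s = 53, t = -195.
Result: 872 · (53) + 237 · (-195) = 1.

gcd(872, 237) = 1; s = 53, t = -195 (check: 872·53 + 237·(-195) = 1).


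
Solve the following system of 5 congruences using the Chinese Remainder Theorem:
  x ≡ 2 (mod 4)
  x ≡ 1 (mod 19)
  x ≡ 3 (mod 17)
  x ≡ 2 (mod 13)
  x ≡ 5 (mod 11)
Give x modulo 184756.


Product of moduli M = 4 · 19 · 17 · 13 · 11 = 184756.
Merge one congruence at a time:
  Start: x ≡ 2 (mod 4).
  Combine with x ≡ 1 (mod 19); new modulus lcm = 76.
    Write x = 2 + 4·t and substitute into x ≡ 1 (mod 19): 4·t ≡ 1 − 2 = -1 (mod 19).
    Reduce coefficients mod 19: 4·t ≡ 18 (mod 19).
    The inverse of 4 mod 19 is 5 (since 4·5 = 20 = 1·19 + 1), so t ≡ 5·18 = 90 ≡ 14 (mod 19).
    Then x = 2 + 4·14 = 58, valid modulo lcm(4, 19) = 76: x ≡ 58 (mod 76).
  Combine with x ≡ 3 (mod 17); new modulus lcm = 1292.
    Write x = 58 + 76·t and substitute into x ≡ 3 (mod 17): 76·t ≡ 3 − 58 = -55 (mod 17).
    Reduce coefficients mod 17: 8·t ≡ 13 (mod 17).
    The inverse of 8 mod 17 is 15 (since 8·15 = 120 = 7·17 + 1), so t ≡ 15·13 = 195 ≡ 8 (mod 17).
    Then x = 58 + 76·8 = 666, valid modulo lcm(76, 17) = 1292: x ≡ 666 (mod 1292).
  Combine with x ≡ 2 (mod 13); new modulus lcm = 16796.
    Write x = 666 + 1292·t and substitute into x ≡ 2 (mod 13): 1292·t ≡ 2 − 666 = -664 (mod 13).
    Reduce coefficients mod 13: 5·t ≡ 12 (mod 13).
    The inverse of 5 mod 13 is 8 (since 5·8 = 40 = 3·13 + 1), so t ≡ 8·12 = 96 ≡ 5 (mod 13).
    Then x = 666 + 1292·5 = 7126, valid modulo lcm(1292, 13) = 16796: x ≡ 7126 (mod 16796).
  Combine with x ≡ 5 (mod 11); new modulus lcm = 184756.
    Write x = 7126 + 16796·t and substitute into x ≡ 5 (mod 11): 16796·t ≡ 5 − 7126 = -7121 (mod 11).
    Reduce coefficients mod 11: 10·t ≡ 7 (mod 11).
    The inverse of 10 mod 11 is 10 (since 10·10 = 100 = 9·11 + 1), so t ≡ 10·7 = 70 ≡ 4 (mod 11).
    Then x = 7126 + 16796·4 = 74310, valid modulo lcm(16796, 11) = 184756: x ≡ 74310 (mod 184756).
Verify against each original: 74310 mod 4 = 2, 74310 mod 19 = 1, 74310 mod 17 = 3, 74310 mod 13 = 2, 74310 mod 11 = 5.

x ≡ 74310 (mod 184756).


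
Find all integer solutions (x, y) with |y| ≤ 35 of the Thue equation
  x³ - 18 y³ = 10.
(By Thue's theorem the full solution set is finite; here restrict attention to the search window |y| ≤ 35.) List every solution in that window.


The equation is x³ - 18y³ = 10. For fixed y, x³ = 18·y³ + 10, so a solution requires the RHS to be a perfect cube.
Strategy: iterate y from -35 to 35, compute RHS = 18·y³ + 10, and check whether it is a (positive or negative) perfect cube.
Check small values of y:
  y = 0: RHS = 10 is not a perfect cube.
  y = 1: RHS = 28 is not a perfect cube.
  y = -1: RHS = -8 = (-2)³ ⇒ x = -2 works.
  y = 2: RHS = 154 is not a perfect cube.
  y = -2: RHS = -134 is not a perfect cube.
  y = 3: RHS = 496 is not a perfect cube.
  y = -3: RHS = -476 is not a perfect cube.
Continuing the search up to |y| = 35 finds no further solutions beyond those listed.
Collected solutions: (-2, -1).

Solutions (with |y| ≤ 35): (-2, -1).


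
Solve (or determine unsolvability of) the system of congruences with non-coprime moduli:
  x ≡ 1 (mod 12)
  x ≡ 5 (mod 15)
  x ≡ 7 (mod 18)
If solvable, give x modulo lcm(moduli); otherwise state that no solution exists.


Moduli 12, 15, 18 are not pairwise coprime, so CRT works modulo lcm(m_i) when all pairwise compatibility conditions hold.
Pairwise compatibility: gcd(m_i, m_j) must divide a_i - a_j for every pair.
Merge one congruence at a time:
  Start: x ≡ 1 (mod 12).
  Combine with x ≡ 5 (mod 15): gcd(12, 15) = 3, and 5 - 1 = 4 is NOT divisible by 3.
    ⇒ system is inconsistent (no integer solution).

No solution (the system is inconsistent).


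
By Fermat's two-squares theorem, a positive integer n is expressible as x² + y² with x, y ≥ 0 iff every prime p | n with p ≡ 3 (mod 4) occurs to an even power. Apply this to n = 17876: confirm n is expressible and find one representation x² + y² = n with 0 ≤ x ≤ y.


Step 1: Factor n = 17876 = 2^2 · 41 · 109.
Step 2: Check the mod-4 condition on each prime factor: 2 = 2 (special); 41 ≡ 1 (mod 4), exponent 1; 109 ≡ 1 (mod 4), exponent 1.
All primes ≡ 3 (mod 4) appear to even exponent (or don't appear), so by the two-squares theorem n IS expressible as a sum of two squares.
Step 3: Build a representation. Group n = k² · m with k = 2 and m = 41 · 109 = 4469 (a product of primes ≡ 1 (mod 4)); a representation of m scales to one of n via (k·x)² + (k·y)² = k²(x² + y²). Each prime p ≡ 1 (mod 4) is itself a sum of two squares; find a² by testing p − a² for a perfect square:
  41: 41 − 1² = 40, 41 − 2² = 37, 41 − 3² = 32, 41 − 4² = 25 = 5² ⇒ 41 = 4² + 5².
  109: 109 − 1² = 108, 109 − 2² = 105, 109 − 3² = 100 = 10² ⇒ 109 = 3² + 10².
  Combine using the Brahmagupta–Fibonacci identity (a² + b²)(c² + d²) = (ac − bd)² + (ad + bc)² = (ac + bd)² + (ad − bc)²:
  41 · 109 = 4469: from (4² + 5²)(3² + 10²), take (4·3 − 5·10, 4·10 + 5·3) = (12 − 50, 40 + 15) = (-38, 55); dropping signs (only squares matter) gives (38, 55); check 38² + 55² = 1444 + 3025 = 4469 ✓.
  Scale by k = 2: (2·38, 2·55) = (76, 110).
Step 4: Order so x ≤ y and verify: 76² + 110² = 5776 + 12100 = 17876 = n. ✓

n = 17876 = 76² + 110² (one valid representation with x ≤ y).


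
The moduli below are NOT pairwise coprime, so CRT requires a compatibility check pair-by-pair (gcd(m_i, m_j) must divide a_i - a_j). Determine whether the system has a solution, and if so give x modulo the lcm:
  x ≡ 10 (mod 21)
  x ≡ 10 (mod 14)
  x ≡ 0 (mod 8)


Moduli 21, 14, 8 are not pairwise coprime, so CRT works modulo lcm(m_i) when all pairwise compatibility conditions hold.
Pairwise compatibility: gcd(m_i, m_j) must divide a_i - a_j for every pair.
Merge one congruence at a time:
  Start: x ≡ 10 (mod 21).
  Combine with x ≡ 10 (mod 14): gcd(21, 14) = 7; 10 - 10 = 0, which IS divisible by 7, so compatible.
    Write x = 10 + 21·t and substitute into x ≡ 10 (mod 14): 21·t ≡ 10 − 10 = 0 (mod 14).
    Divide the congruence (and modulus) by g = 7: 3·t ≡ 0 (mod 2).
    Reduce coefficients mod 2: 1·t ≡ 0 (mod 2).
    So t ≡ 0 (mod 2).
    Then x = 10 + 21·0 = 10, valid modulo lcm(21, 14) = 42: x ≡ 10 (mod 42).
  Combine with x ≡ 0 (mod 8): gcd(42, 8) = 2; 0 - 10 = -10, which IS divisible by 2, so compatible.
    Write x = 10 + 42·t and substitute into x ≡ 0 (mod 8): 42·t ≡ 0 − 10 = -10 (mod 8).
    Divide the congruence (and modulus) by g = 2: 21·t ≡ -5 (mod 4).
    Reduce coefficients mod 4: 1·t ≡ 3 (mod 4).
    So t ≡ 3 (mod 4).
    Then x = 10 + 42·3 = 136, valid modulo lcm(42, 8) = 168: x ≡ 136 (mod 168).
Verify: 136 mod 21 = 10, 136 mod 14 = 10, 136 mod 8 = 0.

x ≡ 136 (mod 168).


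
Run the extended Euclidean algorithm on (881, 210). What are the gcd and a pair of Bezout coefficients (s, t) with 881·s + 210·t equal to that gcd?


Euclidean algorithm on (881, 210) — divide until remainder is 0:
  881 = 4 · 210 + 41
  210 = 5 · 41 + 5
  41 = 8 · 5 + 1
  5 = 5 · 1 + 0
gcd(881, 210) = 1.
Track Bezout coefficients alongside the remainders: start with r₀ = 881 = a·1 + b·0 (s = 1, t = 0) and r₁ = 210 = a·0 + b·1 (s = 0, t = 1); each new remainder r_{k+1} = r_{k-1} − q_k·r_k inherits s_{k+1} = s_{k-1} − q_k·s_k, t_{k+1} = t_{k-1} − q_k·t_k, so r_k = a·s_k + b·t_k at every step:
  q = 4: r = 41, s = 1 − 4·0 = 1, t = 0 − 4·1 = -4  (check: 881·1 + 210·(-4) = 41)
  q = 5: r = 5, s = 0 − 5·1 = -5, t = 1 − 5·(-4) = 21  (check: 881·(-5) + 210·21 = 5)
  q = 8: r = 1, s = 1 − 8·(-5) = 41, t = -4 − 8·21 = -172  (check: 881·41 + 210·(-172) = 1)
The row with r = 1 (the gcd) gives the Bezout coefficients s = 41, t = -172.
Result: 881 · (41) + 210 · (-172) = 1.

gcd(881, 210) = 1; s = 41, t = -172 (check: 881·41 + 210·(-172) = 1).


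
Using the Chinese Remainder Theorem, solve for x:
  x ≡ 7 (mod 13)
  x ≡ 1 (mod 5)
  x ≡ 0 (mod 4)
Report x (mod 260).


Moduli 13, 5, 4 are pairwise coprime; by CRT there is a unique solution modulo M = 13 · 5 · 4 = 260.
Solve pairwise, accumulating the modulus:
  Start with x ≡ 7 (mod 13).
  Combine with x ≡ 1 (mod 5): since gcd(13, 5) = 1, we get a unique residue mod 65.
    Write x = 7 + 13·t and substitute into x ≡ 1 (mod 5): 13·t ≡ 1 − 7 = -6 (mod 5).
    Reduce coefficients mod 5: 3·t ≡ 4 (mod 5).
    The inverse of 3 mod 5 is 2 (since 3·2 = 6 = 1·5 + 1), so t ≡ 2·4 = 8 ≡ 3 (mod 5).
    Then x = 7 + 13·3 = 46, valid modulo lcm(13, 5) = 65: x ≡ 46 (mod 65).
  Combine with x ≡ 0 (mod 4): since gcd(65, 4) = 1, we get a unique residue mod 260.
    Write x = 46 + 65·t and substitute into x ≡ 0 (mod 4): 65·t ≡ 0 − 46 = -46 (mod 4).
    Reduce coefficients mod 4: 1·t ≡ 2 (mod 4).
    So t ≡ 2 (mod 4).
    Then x = 46 + 65·2 = 176, valid modulo lcm(65, 4) = 260: x ≡ 176 (mod 260).
Verify: 176 mod 13 = 7 ✓, 176 mod 5 = 1 ✓, 176 mod 4 = 0 ✓.

x ≡ 176 (mod 260).


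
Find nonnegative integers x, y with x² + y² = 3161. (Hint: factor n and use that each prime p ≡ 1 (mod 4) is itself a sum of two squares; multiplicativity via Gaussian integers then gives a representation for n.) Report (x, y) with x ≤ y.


Step 1: Factor n = 3161 = 29 · 109.
Step 2: Check the mod-4 condition on each prime factor: 29 ≡ 1 (mod 4), exponent 1; 109 ≡ 1 (mod 4), exponent 1.
All primes ≡ 3 (mod 4) appear to even exponent (or don't appear), so by the two-squares theorem n IS expressible as a sum of two squares.
Step 3: Build a representation. Here n = 29 · 109 is a product of primes ≡ 1 (mod 4). Each prime p ≡ 1 (mod 4) is itself a sum of two squares; find a² by testing p − a² for a perfect square:
  29: 29 − 1² = 28, 29 − 2² = 25 = 5² ⇒ 29 = 2² + 5².
  109: 109 − 1² = 108, 109 − 2² = 105, 109 − 3² = 100 = 10² ⇒ 109 = 3² + 10².
  Combine using the Brahmagupta–Fibonacci identity (a² + b²)(c² + d²) = (ac − bd)² + (ad + bc)² = (ac + bd)² + (ad − bc)²:
  29 · 109 = 3161: from (2² + 5²)(3² + 10²), take (2·3 − 5·10, 2·10 + 5·3) = (6 − 50, 20 + 15) = (-44, 35); dropping signs (only squares matter) gives (44, 35); check 44² + 35² = 1936 + 1225 = 3161 ✓.
Step 4: Order so x ≤ y and verify: 35² + 44² = 1225 + 1936 = 3161 = n. ✓

n = 3161 = 35² + 44² (one valid representation with x ≤ y).


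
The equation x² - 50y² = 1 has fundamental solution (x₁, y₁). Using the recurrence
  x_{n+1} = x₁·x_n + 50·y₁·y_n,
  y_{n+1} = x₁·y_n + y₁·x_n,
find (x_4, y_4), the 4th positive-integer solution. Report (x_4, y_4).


Step 1: Find the fundamental solution (x₁, y₁) of x² - 50y² = 1.
  Expand √50 as a continued fraction. a₀ = ⌊√50⌋ = 7; iterate m_{k+1} = d_k·a_k − m_k, d_{k+1} = (50 − m_{k+1}²)/d_k, a_{k+1} = ⌊(a₀ + m_{k+1})/d_{k+1}⌋ (starting m₀ = 0, d₀ = 1), with convergents p_k = a_k·p_{k-1} + p_{k-2}, q_k = a_k·q_{k-1} + q_{k-2} (p₋₁ = 1, q₋₁ = 0):
  k = 0: a₀ = 7; p₀/q₀ = 7/1; p₀² − 50·q₀² = 49 − 50 = -1.
  k = 1: m = 7, d = 1, a = ⌊(7 + 7)/1⌋ = 14; p/q = (14·7 + 1)/(14·1 + 0) = 99/14; p² − 50·q² = 9801 − 9800 = 1.
  The first convergent with p² − 50·q² = 1 gives the fundamental solution (x₁, y₁) = (99, 14).
Step 2: Apply the recurrence (x_{n+1}, y_{n+1}) = (x₁x_n + 50y₁y_n, x₁y_n + y₁x_n) repeatedly.
  From (x_1, y_1) = (99, 14): x_2 = 99·99 + 50·14·14 = 19601; y_2 = 99·14 + 14·99 = 2772.
  From (x_2, y_2) = (19601, 2772): x_3 = 99·19601 + 50·14·2772 = 3880899; y_3 = 99·2772 + 14·19601 = 548842.
  From (x_3, y_3) = (3880899, 548842): x_4 = 99·3880899 + 50·14·548842 = 768398401; y_4 = 99·548842 + 14·3880899 = 108667944.
Step 3: Verify x_4² - 50·y_4² = 590436102659356801 - 590436102659356800 = 1 (should be 1). ✓

(x_1, y_1) = (99, 14); (x_4, y_4) = (768398401, 108667944).


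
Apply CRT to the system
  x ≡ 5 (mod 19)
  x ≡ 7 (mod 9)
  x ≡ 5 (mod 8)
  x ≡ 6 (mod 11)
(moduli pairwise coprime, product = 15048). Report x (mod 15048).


Product of moduli M = 19 · 9 · 8 · 11 = 15048.
Merge one congruence at a time:
  Start: x ≡ 5 (mod 19).
  Combine with x ≡ 7 (mod 9); new modulus lcm = 171.
    Write x = 5 + 19·t and substitute into x ≡ 7 (mod 9): 19·t ≡ 7 − 5 = 2 (mod 9).
    Reduce coefficients mod 9: 1·t ≡ 2 (mod 9).
    So t ≡ 2 (mod 9).
    Then x = 5 + 19·2 = 43, valid modulo lcm(19, 9) = 171: x ≡ 43 (mod 171).
  Combine with x ≡ 5 (mod 8); new modulus lcm = 1368.
    Write x = 43 + 171·t and substitute into x ≡ 5 (mod 8): 171·t ≡ 5 − 43 = -38 (mod 8).
    Reduce coefficients mod 8: 3·t ≡ 2 (mod 8).
    The inverse of 3 mod 8 is 3 (since 3·3 = 9 = 1·8 + 1), so t ≡ 3·2 = 6 ≡ 6 (mod 8).
    Then x = 43 + 171·6 = 1069, valid modulo lcm(171, 8) = 1368: x ≡ 1069 (mod 1368).
  Combine with x ≡ 6 (mod 11); new modulus lcm = 15048.
    Write x = 1069 + 1368·t and substitute into x ≡ 6 (mod 11): 1368·t ≡ 6 − 1069 = -1063 (mod 11).
    Reduce coefficients mod 11: 4·t ≡ 4 (mod 11).
    The inverse of 4 mod 11 is 3 (since 4·3 = 12 = 1·11 + 1), so t ≡ 3·4 = 12 ≡ 1 (mod 11).
    Then x = 1069 + 1368·1 = 2437, valid modulo lcm(1368, 11) = 15048: x ≡ 2437 (mod 15048).
Verify against each original: 2437 mod 19 = 5, 2437 mod 9 = 7, 2437 mod 8 = 5, 2437 mod 11 = 6.

x ≡ 2437 (mod 15048).


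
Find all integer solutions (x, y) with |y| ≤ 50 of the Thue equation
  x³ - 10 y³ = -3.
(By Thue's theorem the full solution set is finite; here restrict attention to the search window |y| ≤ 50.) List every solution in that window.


The equation is x³ - 10y³ = -3. For fixed y, x³ = 10·y³ − 3, so a solution requires the RHS to be a perfect cube.
Strategy: iterate y from -50 to 50, compute RHS = 10·y³ − 3, and check whether it is a (positive or negative) perfect cube.
Check small values of y:
  y = 0: RHS = -3 is not a perfect cube.
  y = 1: RHS = 7 is not a perfect cube.
  y = -1: RHS = -13 is not a perfect cube.
  y = 2: RHS = 77 is not a perfect cube.
  y = -2: RHS = -83 is not a perfect cube.
  y = 3: RHS = 267 is not a perfect cube.
  y = -3: RHS = -273 is not a perfect cube.
Continuing the search up to |y| = 50 finds no solutions either.
No (x, y) in the scanned range satisfies the equation.

No integer solutions with |y| ≤ 50.


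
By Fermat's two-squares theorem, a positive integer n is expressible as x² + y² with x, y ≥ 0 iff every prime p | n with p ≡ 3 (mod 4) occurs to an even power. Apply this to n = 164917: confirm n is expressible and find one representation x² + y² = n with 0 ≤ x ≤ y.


Step 1: Factor n = 164917 = 17 · 89 · 109.
Step 2: Check the mod-4 condition on each prime factor: 17 ≡ 1 (mod 4), exponent 1; 89 ≡ 1 (mod 4), exponent 1; 109 ≡ 1 (mod 4), exponent 1.
All primes ≡ 3 (mod 4) appear to even exponent (or don't appear), so by the two-squares theorem n IS expressible as a sum of two squares.
Step 3: Build a representation. Here n = 17 · 89 · 109 is a product of primes ≡ 1 (mod 4). Each prime p ≡ 1 (mod 4) is itself a sum of two squares; find a² by testing p − a² for a perfect square:
  17: 17 − 1² = 16 = 4² ⇒ 17 = 1² + 4².
  89: 89 − 1² = 88, 89 − 2² = 85, 89 − 3² = 80, 89 − 4² = 73, 89 − 5² = 64 = 8² ⇒ 89 = 5² + 8².
  109: 109 − 1² = 108, 109 − 2² = 105, 109 − 3² = 100 = 10² ⇒ 109 = 3² + 10².
  Combine using the Brahmagupta–Fibonacci identity (a² + b²)(c² + d²) = (ac − bd)² + (ad + bc)² = (ac + bd)² + (ad − bc)²:
  17 · 89 = 1513: from (1² + 4²)(5² + 8²), take (1·5 − 4·8, 1·8 + 4·5) = (5 − 32, 8 + 20) = (-27, 28); dropping signs (only squares matter) gives (27, 28); check 27² + 28² = 729 + 784 = 1513 ✓.
  1513 · 109 = 164917: from (27² + 28²)(3² + 10²), take (27·3 − 28·10, 27·10 + 28·3) = (81 − 280, 270 + 84) = (-199, 354); dropping signs (only squares matter) gives (199, 354); check 199² + 354² = 39601 + 125316 = 164917 ✓.
Step 4: Order so x ≤ y and verify: 199² + 354² = 39601 + 125316 = 164917 = n. ✓

n = 164917 = 199² + 354² (one valid representation with x ≤ y).


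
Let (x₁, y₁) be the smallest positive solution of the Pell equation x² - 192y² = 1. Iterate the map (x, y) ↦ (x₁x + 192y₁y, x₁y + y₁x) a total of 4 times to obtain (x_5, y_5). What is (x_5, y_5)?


Step 1: Find the fundamental solution (x₁, y₁) of x² - 192y² = 1.
  Expand √192 as a continued fraction. a₀ = ⌊√192⌋ = 13; iterate m_{k+1} = d_k·a_k − m_k, d_{k+1} = (192 − m_{k+1}²)/d_k, a_{k+1} = ⌊(a₀ + m_{k+1})/d_{k+1}⌋ (starting m₀ = 0, d₀ = 1), with convergents p_k = a_k·p_{k-1} + p_{k-2}, q_k = a_k·q_{k-1} + q_{k-2} (p₋₁ = 1, q₋₁ = 0):
  k = 0: a₀ = 13; p₀/q₀ = 13/1; p₀² − 192·q₀² = 169 − 192 = -23.
  k = 1: m = 13, d = 23, a = ⌊(13 + 13)/23⌋ = 1; p/q = (1·13 + 1)/(1·1 + 0) = 14/1; p² − 192·q² = 196 − 192 = 4.
  k = 2: m = 10, d = 4, a = ⌊(13 + 10)/4⌋ = 5; p/q = (5·14 + 13)/(5·1 + 1) = 83/6; p² − 192·q² = 6889 − 6912 = -23.
  k = 3: m = 10, d = 23, a = ⌊(13 + 10)/23⌋ = 1; p/q = (1·83 + 14)/(1·6 + 1) = 97/7; p² − 192·q² = 9409 − 9408 = 1.
  The first convergent with p² − 192·q² = 1 gives the fundamental solution (x₁, y₁) = (97, 7).
Step 2: Apply the recurrence (x_{n+1}, y_{n+1}) = (x₁x_n + 192y₁y_n, x₁y_n + y₁x_n) repeatedly.
  From (x_1, y_1) = (97, 7): x_2 = 97·97 + 192·7·7 = 18817; y_2 = 97·7 + 7·97 = 1358.
  From (x_2, y_2) = (18817, 1358): x_3 = 97·18817 + 192·7·1358 = 3650401; y_3 = 97·1358 + 7·18817 = 263445.
  From (x_3, y_3) = (3650401, 263445): x_4 = 97·3650401 + 192·7·263445 = 708158977; y_4 = 97·263445 + 7·3650401 = 51106972.
  From (x_4, y_4) = (708158977, 51106972): x_5 = 97·708158977 + 192·7·51106972 = 137379191137; y_5 = 97·51106972 + 7·708158977 = 9914489123.
Step 3: Verify x_5² - 192·y_5² = 18873042157456379352769 - 18873042157456379352768 = 1 (should be 1). ✓

(x_1, y_1) = (97, 7); (x_5, y_5) = (137379191137, 9914489123).


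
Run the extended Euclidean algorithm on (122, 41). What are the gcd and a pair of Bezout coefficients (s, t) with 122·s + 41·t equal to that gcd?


Euclidean algorithm on (122, 41) — divide until remainder is 0:
  122 = 2 · 41 + 40
  41 = 1 · 40 + 1
  40 = 40 · 1 + 0
gcd(122, 41) = 1.
Track Bezout coefficients alongside the remainders: start with r₀ = 122 = a·1 + b·0 (s = 1, t = 0) and r₁ = 41 = a·0 + b·1 (s = 0, t = 1); each new remainder r_{k+1} = r_{k-1} − q_k·r_k inherits s_{k+1} = s_{k-1} − q_k·s_k, t_{k+1} = t_{k-1} − q_k·t_k, so r_k = a·s_k + b·t_k at every step:
  q = 2: r = 40, s = 1 − 2·0 = 1, t = 0 − 2·1 = -2  (check: 122·1 + 41·(-2) = 40)
  q = 1: r = 1, s = 0 − 1·1 = -1, t = 1 − 1·(-2) = 3  (check: 122·(-1) + 41·3 = 1)
The row with r = 1 (the gcd) gives the Bezout coefficients s = -1, t = 3.
Result: 122 · (-1) + 41 · (3) = 1.

gcd(122, 41) = 1; s = -1, t = 3 (check: 122·(-1) + 41·3 = 1).


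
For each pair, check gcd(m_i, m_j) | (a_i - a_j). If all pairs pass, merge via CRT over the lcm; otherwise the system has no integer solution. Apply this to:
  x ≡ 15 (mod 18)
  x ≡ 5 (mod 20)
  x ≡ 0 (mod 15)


Moduli 18, 20, 15 are not pairwise coprime, so CRT works modulo lcm(m_i) when all pairwise compatibility conditions hold.
Pairwise compatibility: gcd(m_i, m_j) must divide a_i - a_j for every pair.
Merge one congruence at a time:
  Start: x ≡ 15 (mod 18).
  Combine with x ≡ 5 (mod 20): gcd(18, 20) = 2; 5 - 15 = -10, which IS divisible by 2, so compatible.
    Write x = 15 + 18·t and substitute into x ≡ 5 (mod 20): 18·t ≡ 5 − 15 = -10 (mod 20).
    Divide the congruence (and modulus) by g = 2: 9·t ≡ -5 (mod 10).
    Reduce coefficients mod 10: 9·t ≡ 5 (mod 10).
    The inverse of 9 mod 10 is 9 (since 9·9 = 81 = 8·10 + 1), so t ≡ 9·5 = 45 ≡ 5 (mod 10).
    Then x = 15 + 18·5 = 105, valid modulo lcm(18, 20) = 180: x ≡ 105 (mod 180).
  Combine with x ≡ 0 (mod 15): gcd(180, 15) = 15; 0 - 105 = -105, which IS divisible by 15, so compatible.
    Write x = 105 + 180·t and substitute into x ≡ 0 (mod 15): 180·t ≡ 0 − 105 = -105 (mod 15).
    Divide the congruence (and modulus) by g = 15: 12·t ≡ -7 (mod 1).
    Modulo 1 every t works; take t = 0.
    Then x = 105 + 180·0 = 105, valid modulo lcm(180, 15) = 180: x ≡ 105 (mod 180).
Verify: 105 mod 18 = 15, 105 mod 20 = 5, 105 mod 15 = 0.

x ≡ 105 (mod 180).


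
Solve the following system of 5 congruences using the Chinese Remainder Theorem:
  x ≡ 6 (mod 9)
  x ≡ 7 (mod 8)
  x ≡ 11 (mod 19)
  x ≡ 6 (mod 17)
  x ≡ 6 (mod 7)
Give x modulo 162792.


Product of moduli M = 9 · 8 · 19 · 17 · 7 = 162792.
Merge one congruence at a time:
  Start: x ≡ 6 (mod 9).
  Combine with x ≡ 7 (mod 8); new modulus lcm = 72.
    Write x = 6 + 9·t and substitute into x ≡ 7 (mod 8): 9·t ≡ 7 − 6 = 1 (mod 8).
    Reduce coefficients mod 8: 1·t ≡ 1 (mod 8).
    So t ≡ 1 (mod 8).
    Then x = 6 + 9·1 = 15, valid modulo lcm(9, 8) = 72: x ≡ 15 (mod 72).
  Combine with x ≡ 11 (mod 19); new modulus lcm = 1368.
    Write x = 15 + 72·t and substitute into x ≡ 11 (mod 19): 72·t ≡ 11 − 15 = -4 (mod 19).
    Reduce coefficients mod 19: 15·t ≡ 15 (mod 19).
    The inverse of 15 mod 19 is 14 (since 15·14 = 210 = 11·19 + 1), so t ≡ 14·15 = 210 ≡ 1 (mod 19).
    Then x = 15 + 72·1 = 87, valid modulo lcm(72, 19) = 1368: x ≡ 87 (mod 1368).
  Combine with x ≡ 6 (mod 17); new modulus lcm = 23256.
    Write x = 87 + 1368·t and substitute into x ≡ 6 (mod 17): 1368·t ≡ 6 − 87 = -81 (mod 17).
    Reduce coefficients mod 17: 8·t ≡ 4 (mod 17).
    The inverse of 8 mod 17 is 15 (since 8·15 = 120 = 7·17 + 1), so t ≡ 15·4 = 60 ≡ 9 (mod 17).
    Then x = 87 + 1368·9 = 12399, valid modulo lcm(1368, 17) = 23256: x ≡ 12399 (mod 23256).
  Combine with x ≡ 6 (mod 7); new modulus lcm = 162792.
    Write x = 12399 + 23256·t and substitute into x ≡ 6 (mod 7): 23256·t ≡ 6 − 12399 = -12393 (mod 7).
    Reduce coefficients mod 7: 2·t ≡ 4 (mod 7).
    The inverse of 2 mod 7 is 4 (since 2·4 = 8 = 1·7 + 1), so t ≡ 4·4 = 16 ≡ 2 (mod 7).
    Then x = 12399 + 23256·2 = 58911, valid modulo lcm(23256, 7) = 162792: x ≡ 58911 (mod 162792).
Verify against each original: 58911 mod 9 = 6, 58911 mod 8 = 7, 58911 mod 19 = 11, 58911 mod 17 = 6, 58911 mod 7 = 6.

x ≡ 58911 (mod 162792).


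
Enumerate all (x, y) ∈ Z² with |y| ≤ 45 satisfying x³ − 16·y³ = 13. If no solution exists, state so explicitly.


The equation is x³ - 16y³ = 13. For fixed y, x³ = 16·y³ + 13, so a solution requires the RHS to be a perfect cube.
Strategy: iterate y from -45 to 45, compute RHS = 16·y³ + 13, and check whether it is a (positive or negative) perfect cube.
Check small values of y:
  y = 0: RHS = 13 is not a perfect cube.
  y = 1: RHS = 29 is not a perfect cube.
  y = -1: RHS = -3 is not a perfect cube.
  y = 2: RHS = 141 is not a perfect cube.
  y = -2: RHS = -115 is not a perfect cube.
  y = 3: RHS = 445 is not a perfect cube.
  y = -3: RHS = -419 is not a perfect cube.
Continuing the search up to |y| = 45 finds no solutions either.
No (x, y) in the scanned range satisfies the equation.

No integer solutions with |y| ≤ 45.


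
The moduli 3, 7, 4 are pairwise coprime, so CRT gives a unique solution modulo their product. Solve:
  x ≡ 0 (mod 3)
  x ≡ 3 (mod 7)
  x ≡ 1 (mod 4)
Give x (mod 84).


Moduli 3, 7, 4 are pairwise coprime; by CRT there is a unique solution modulo M = 3 · 7 · 4 = 84.
Solve pairwise, accumulating the modulus:
  Start with x ≡ 0 (mod 3).
  Combine with x ≡ 3 (mod 7): since gcd(3, 7) = 1, we get a unique residue mod 21.
    Write x = 0 + 3·t and substitute into x ≡ 3 (mod 7): 3·t ≡ 3 − 0 = 3 (mod 7).
    The inverse of 3 mod 7 is 5 (since 3·5 = 15 = 2·7 + 1), so t ≡ 5·3 = 15 ≡ 1 (mod 7).
    Then x = 0 + 3·1 = 3, valid modulo lcm(3, 7) = 21: x ≡ 3 (mod 21).
  Combine with x ≡ 1 (mod 4): since gcd(21, 4) = 1, we get a unique residue mod 84.
    Write x = 3 + 21·t and substitute into x ≡ 1 (mod 4): 21·t ≡ 1 − 3 = -2 (mod 4).
    Reduce coefficients mod 4: 1·t ≡ 2 (mod 4).
    So t ≡ 2 (mod 4).
    Then x = 3 + 21·2 = 45, valid modulo lcm(21, 4) = 84: x ≡ 45 (mod 84).
Verify: 45 mod 3 = 0 ✓, 45 mod 7 = 3 ✓, 45 mod 4 = 1 ✓.

x ≡ 45 (mod 84).


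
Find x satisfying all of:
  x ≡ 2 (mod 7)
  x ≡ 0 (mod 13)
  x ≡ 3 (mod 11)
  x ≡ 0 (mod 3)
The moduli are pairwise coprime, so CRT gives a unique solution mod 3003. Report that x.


Product of moduli M = 7 · 13 · 11 · 3 = 3003.
Merge one congruence at a time:
  Start: x ≡ 2 (mod 7).
  Combine with x ≡ 0 (mod 13); new modulus lcm = 91.
    Write x = 2 + 7·t and substitute into x ≡ 0 (mod 13): 7·t ≡ 0 − 2 = -2 (mod 13).
    Reduce coefficients mod 13: 7·t ≡ 11 (mod 13).
    The inverse of 7 mod 13 is 2 (since 7·2 = 14 = 1·13 + 1), so t ≡ 2·11 = 22 ≡ 9 (mod 13).
    Then x = 2 + 7·9 = 65, valid modulo lcm(7, 13) = 91: x ≡ 65 (mod 91).
  Combine with x ≡ 3 (mod 11); new modulus lcm = 1001.
    Write x = 65 + 91·t and substitute into x ≡ 3 (mod 11): 91·t ≡ 3 − 65 = -62 (mod 11).
    Reduce coefficients mod 11: 3·t ≡ 4 (mod 11).
    The inverse of 3 mod 11 is 4 (since 3·4 = 12 = 1·11 + 1), so t ≡ 4·4 = 16 ≡ 5 (mod 11).
    Then x = 65 + 91·5 = 520, valid modulo lcm(91, 11) = 1001: x ≡ 520 (mod 1001).
  Combine with x ≡ 0 (mod 3); new modulus lcm = 3003.
    Write x = 520 + 1001·t and substitute into x ≡ 0 (mod 3): 1001·t ≡ 0 − 520 = -520 (mod 3).
    Reduce coefficients mod 3: 2·t ≡ 2 (mod 3).
    The inverse of 2 mod 3 is 2 (since 2·2 = 4 = 1·3 + 1), so t ≡ 2·2 = 4 ≡ 1 (mod 3).
    Then x = 520 + 1001·1 = 1521, valid modulo lcm(1001, 3) = 3003: x ≡ 1521 (mod 3003).
Verify against each original: 1521 mod 7 = 2, 1521 mod 13 = 0, 1521 mod 11 = 3, 1521 mod 3 = 0.

x ≡ 1521 (mod 3003).
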